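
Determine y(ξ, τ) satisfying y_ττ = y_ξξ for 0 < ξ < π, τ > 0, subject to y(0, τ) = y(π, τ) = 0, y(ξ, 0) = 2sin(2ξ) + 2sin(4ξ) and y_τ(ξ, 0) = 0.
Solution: Using separation of variables y = X(ξ)T(τ):
Eigenfunctions: sin(nξ), n = 1, 2, 3, ...
General solution: y(ξ, τ) = Σ [A_n cos(n τ) + B_n sin(n τ)] sin(nξ)
From y(ξ,0) = 2sin(2ξ) + 2sin(4ξ): A_2=2, A_4=2. From y_τ(ξ,0) = 0: all B_n = 0.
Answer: y(ξ, τ) = 2sin(2ξ)cos(2τ) + 2sin(4ξ)cos(4τ)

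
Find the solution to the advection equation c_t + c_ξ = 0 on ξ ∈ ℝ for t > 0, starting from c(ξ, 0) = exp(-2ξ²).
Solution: By method of characteristics (waves move right with speed 1):
Along characteristics ξ - t = const, c is constant, so c(ξ,t) = f(ξ - t) with f = c(·, 0).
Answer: c(ξ, t) = exp(-2(-t + ξ)²)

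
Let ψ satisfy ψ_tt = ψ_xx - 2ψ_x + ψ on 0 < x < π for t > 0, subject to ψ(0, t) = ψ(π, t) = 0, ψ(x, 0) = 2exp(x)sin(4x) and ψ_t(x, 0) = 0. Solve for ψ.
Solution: Substitute ψ = exp(x)u, i.e. u = exp(-x)ψ.
By the product rule, ψ_x = exp(x)(u_x + u), ψ_xx = exp(x)(u_xx + 2u_x + u), ψ_tt = exp(x)u_tt.
Substituting into the PDE and dividing by exp(x): u_tt = (u_xx + 2u_x + u) - 2(u_x + u) + u.
The lower-order terms cancel, leaving the standard wave equation u_tt = u_xx.
Initial data for u: u(x,0) = exp(-x)ψ(x,0) = 2sin(4x); u_t(x,0) = exp(-x)ψ_t(x,0) = 0. The boundary conditions carry over: u(0,t) = u(π,t) = 0.
Solve for u:
  Using separation of variables u = X(x)T(t):
  Eigenfunctions: sin(nx), n = 1, 2, 3, ...
  General solution: u(x, t) = Σ [A_n cos(n t) + B_n sin(n t)] sin(nx)
  From u(x,0) = 2sin(4x): A_4=2. From u_t(x,0) = 0: all B_n = 0.
Hence u(x,t) = 2sin(4x)cos(4t).
Transform back: ψ(x,t) = exp(x)u(x,t).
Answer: ψ(x, t) = 2exp(x)sin(4x)cos(4t)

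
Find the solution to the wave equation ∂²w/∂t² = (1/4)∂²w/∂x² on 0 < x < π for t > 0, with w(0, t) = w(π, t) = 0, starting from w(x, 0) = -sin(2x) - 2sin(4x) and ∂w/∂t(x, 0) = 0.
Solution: Separating variables: w = Σ [A_n cos(ω_n t) + B_n sin(ω_n t)] sin(nx), ω_n = n/2. From ICs: A_2=-1, A_4=-2.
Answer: w(x, t) = -sin(2x)cos(t) - 2sin(4x)cos(2t)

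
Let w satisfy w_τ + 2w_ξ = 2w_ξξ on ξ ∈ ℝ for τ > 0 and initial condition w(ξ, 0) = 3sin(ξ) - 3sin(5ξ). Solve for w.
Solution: Moving frame: η = ξ - 2τ, σ = τ, w = u(η,σ), so w_τ = u_σ - 2u_η and w_ξξ = u_ηη.
Hence w_τ + 2w_ξ = u_σ and the PDE becomes the heat equation u_σ = 2u_ηη on η ∈ ℝ.
Initial data: u(η,0) = w(η,0) = 3sin(η) - 3sin(5η). Each mode sin(nη) decays as exp(-2n²σ) on ℝ, so u(η,σ) = Σ c_n exp(-2n²σ) sin(nη) with c_1=3, c_5=-3: u(η,σ) = 3exp(-2σ)sin(η) - 3exp(-50σ)sin(5η).
Substituting back: w(ξ,τ) = u(ξ - 2τ, τ).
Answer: w(ξ, τ) = 3exp(-2τ)sin(ξ - 2τ) - 3exp(-50τ)sin(5ξ - 10τ)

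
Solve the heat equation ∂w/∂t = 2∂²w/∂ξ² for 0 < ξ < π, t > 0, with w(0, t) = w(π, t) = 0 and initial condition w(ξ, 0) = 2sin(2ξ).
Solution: Separating variables: w = Σ c_n exp(-2n²t) sin(nξ). From w(ξ,0) = 2sin(2ξ): c_2=2.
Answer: w(ξ, t) = 2exp(-8t)sin(2ξ)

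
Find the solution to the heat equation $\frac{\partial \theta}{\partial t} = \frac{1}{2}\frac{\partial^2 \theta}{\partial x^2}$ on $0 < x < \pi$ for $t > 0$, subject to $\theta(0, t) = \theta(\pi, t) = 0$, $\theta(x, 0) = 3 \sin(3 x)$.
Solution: Using separation of variables $\theta = X(x)G(t)$:
Eigenfunctions: $\sin(nx)$, $n = 1, 2, 3, \ldots$
General solution: $\theta(x, t) = \sum c_n \sin(nx) e^{-n^2 t/2}$
Matching $\theta(x,0) = 3 \sin(3 x)$ term by term: $c_3=3$.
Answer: $\theta(x, t) = 3 e^{-9 t/2} \sin(3 x)$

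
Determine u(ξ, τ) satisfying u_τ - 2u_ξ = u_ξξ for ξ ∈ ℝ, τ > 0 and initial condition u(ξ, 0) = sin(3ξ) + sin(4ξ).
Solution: Moving frame: η = ξ + 2τ, σ = τ, u = w(η,σ), so u_τ = w_σ + 2w_η and u_ξξ = w_ηη.
Hence u_τ - 2u_ξ = w_σ and the PDE becomes the heat equation w_σ = w_ηη on η ∈ ℝ.
Initial data: w(η,0) = u(η,0) = sin(3η) + sin(4η). Each mode sin(nη) decays as exp(-n²σ) on ℝ, so w(η,σ) = Σ c_n exp(-n²σ) sin(nη) with c_3=1, c_4=1: w(η,σ) = exp(-9σ)sin(3η) + exp(-16σ)sin(4η).
Substituting back: u(ξ,τ) = w(ξ + 2τ, τ).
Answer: u(ξ, τ) = exp(-9τ)sin(3ξ + 6τ) + exp(-16τ)sin(4ξ + 8τ)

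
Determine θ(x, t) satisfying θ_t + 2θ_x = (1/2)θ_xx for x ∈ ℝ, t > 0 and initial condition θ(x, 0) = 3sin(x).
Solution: Moving frame: η = x - 2t, σ = t, θ = u(η,σ), so θ_t = u_σ - 2u_η and θ_xx = u_ηη.
Hence θ_t + 2θ_x = u_σ and the PDE becomes the heat equation u_σ = (1/2)u_ηη on η ∈ ℝ.
Initial data: u(η,0) = θ(η,0) = 3sin(η). Each mode sin(nη) decays as exp(-n²σ/2) on ℝ, so u(η,σ) = Σ c_n exp(-n²σ/2) sin(nη) with c_1=3: u(η,σ) = 3exp(-σ/2)sin(η).
Substituting back: θ(x,t) = u(x - 2t, t).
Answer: θ(x, t) = -3exp(-t/2)sin(2t - x)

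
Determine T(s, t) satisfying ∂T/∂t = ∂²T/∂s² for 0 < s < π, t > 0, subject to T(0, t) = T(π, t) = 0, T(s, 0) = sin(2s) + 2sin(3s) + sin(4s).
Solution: Using separation of variables T = X(s)G(t):
Eigenfunctions: sin(ns), n = 1, 2, 3, ...
General solution: T(s, t) = Σ c_n sin(ns) exp(-n² t)
Matching T(s,0) = sin(2s) + 2sin(3s) + sin(4s) term by term: c_2=1, c_3=2, c_4=1.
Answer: T(s, t) = exp(-4t)sin(2s) + 2exp(-9t)sin(3s) + exp(-16t)sin(4s)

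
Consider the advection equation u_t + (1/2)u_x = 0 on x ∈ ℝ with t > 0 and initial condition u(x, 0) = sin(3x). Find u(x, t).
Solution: By characteristics (dx/dt = 1/2), u(x,t) = f(x - (1/2)t) with f = u(·, 0).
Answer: u(x, t) = -sin(3t/2 - 3x)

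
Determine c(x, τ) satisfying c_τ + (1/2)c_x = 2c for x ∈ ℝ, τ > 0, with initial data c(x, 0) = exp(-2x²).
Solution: Substitute c = exp(2τ)u, i.e. u = exp(-2τ)c.
By the product rule, c_τ = exp(2τ)(u_τ + 2u), c_x = exp(2τ)u_x.
Substituting into the PDE and dividing by exp(2τ): u_τ + 2u + (1/2)u_x = 2u.
The lower-order terms cancel, leaving the standard advection equation u_τ + (1/2)u_x = 0.
Initial data for u: u(x,0) = c(x,0) = exp(-2x²).
Solve for u:
  By method of characteristics (waves move right with speed 1/2):
  Along characteristics x - (1/2)τ = const, u is constant, so u(x,τ) = f(x - (1/2)τ) with f = u(·, 0).
Hence u(x,τ) = exp(-2(x - τ/2)²).
Transform back: c(x,τ) = exp(2τ)u(x,τ).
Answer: c(x, τ) = exp(2τ)exp(-2(x - τ/2)²)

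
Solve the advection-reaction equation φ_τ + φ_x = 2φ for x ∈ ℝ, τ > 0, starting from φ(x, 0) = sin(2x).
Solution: Substitute φ = exp(2τ)u.
Then φ_τ = exp(2τ)(u_τ + 2u), φ_x = exp(2τ)u_x; substituting and dividing by exp(2τ), the lower-order terms cancel: u_τ + u_x = 0 (standard advection equation).
Data for u: u(x,0) = φ(x,0) = sin(2x).
By characteristics (dx/dτ = 1), u(x,τ) = f(x - τ) with f = u(·, 0).
So u(x,τ) = sin(2x - 2τ), and φ(x,τ) = exp(2τ)u(x,τ).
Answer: φ(x, τ) = exp(2τ)sin(2x - 2τ)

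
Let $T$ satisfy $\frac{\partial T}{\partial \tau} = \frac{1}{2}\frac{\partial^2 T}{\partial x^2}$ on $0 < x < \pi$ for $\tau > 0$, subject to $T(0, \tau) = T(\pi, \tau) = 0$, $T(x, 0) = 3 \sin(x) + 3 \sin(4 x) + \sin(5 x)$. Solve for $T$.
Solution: Separating variables: $T = \sum c_n e^{-n^2\tau/2} \sin(nx)$. From $T(x,0) = 3 \sin(x) + 3 \sin(4 x) + \sin(5 x)$: $c_1=3, c_4=3, c_5=1$.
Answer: $T(x, \tau) = 3 e^{-8 \tau} \sin(4 x) + 3 e^{-\tau/2} \sin(x) + e^{-25 \tau/2} \sin(5 x)$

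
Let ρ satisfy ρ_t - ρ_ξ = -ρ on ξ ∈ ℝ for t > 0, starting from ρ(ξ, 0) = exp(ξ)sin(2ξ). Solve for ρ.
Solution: Substitute ρ = exp(ξ)u, i.e. u = exp(-ξ)ρ.
By the product rule, ρ_ξ = exp(ξ)(u_ξ + u), ρ_t = exp(ξ)u_t.
Substituting into the PDE and dividing by exp(ξ): u_t - (u_ξ + u) = -u.
The lower-order terms cancel, leaving the standard advection equation u_t - u_ξ = 0.
Initial data for u: u(ξ,0) = exp(-ξ)ρ(ξ,0) = sin(2ξ).
Solve for u:
  By method of characteristics (waves move left with speed 1):
  Along characteristics ξ + t = const, u is constant, so u(ξ,t) = f(ξ + t) with f = u(·, 0).
Hence u(ξ,t) = sin(2t + 2ξ).
Transform back: ρ(ξ,t) = exp(ξ)u(ξ,t).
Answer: ρ(ξ, t) = exp(ξ)sin(2t + 2ξ)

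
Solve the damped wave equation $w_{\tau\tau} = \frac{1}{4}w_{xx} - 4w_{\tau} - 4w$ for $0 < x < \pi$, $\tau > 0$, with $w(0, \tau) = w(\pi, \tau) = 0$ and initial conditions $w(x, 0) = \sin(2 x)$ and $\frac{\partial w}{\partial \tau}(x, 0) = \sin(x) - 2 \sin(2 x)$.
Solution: Substitute $w = e^{-2\tau}u$, i.e. $u = e^{2\tau}w$.
By the product rule, $w_{\tau} = e^{-2\tau}(u_{\tau} - 2u)$, $w_{\tau\tau} = e^{-2\tau}(u_{\tau\tau} - 4u_{\tau} + 4u)$, $w_{xx} = e^{-2\tau}u_{xx}$.
Substituting into the PDE and dividing by $e^{-2\tau}$: $u_{\tau\tau} - 4u_{\tau} + 4u = \frac{1}{4}u_{xx} - 4(u_{\tau} - 2u) - 4u$.
The lower-order terms cancel, leaving the standard wave equation $u_{\tau\tau} = \frac{1}{4}u_{xx}$.
Initial data for $u$: $u(x,0) = w(x,0) = \sin(2 x)$; $u_{\tau}(x,0) = w_{\tau}(x,0) + 2w(x,0) = \sin(x)$. The boundary conditions carry over: $u(0,\tau) = u(\pi,\tau) = 0$.
Solve for $u$:
  Using separation of variables $u = X(x)T(\tau)$:
  Eigenfunctions: $\sin(nx)$, $n = 1, 2, 3, \ldots$
  General solution: $u(x, \tau) = \sum [A_n \cos(n \tau/2) + B_n \sin(n \tau/2)] \sin(nx)$
  From $u(x,0) = \sin(2 x)$: $A_2=1$. From $u_{\tau}(x,0) = \sin(x)$, using $u_{\tau}(x,0) = \sum \omega_n B_n \sin(nx)$ with $\omega_n = n/2$: $B_1 = 1/(1/2) = 2$.
Hence $u(x,\tau) = 2 \sin(x) \sin(\tau/2) + \sin(2 x) \cos(\tau)$.
Transform back: $w(x,\tau) = e^{-2\tau}u(x,\tau)$.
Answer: $w(x, \tau) = 2 e^{-2 \tau} \sin(\tau/2) \sin(x) + e^{-2 \tau} \sin(2 x) \cos(\tau)$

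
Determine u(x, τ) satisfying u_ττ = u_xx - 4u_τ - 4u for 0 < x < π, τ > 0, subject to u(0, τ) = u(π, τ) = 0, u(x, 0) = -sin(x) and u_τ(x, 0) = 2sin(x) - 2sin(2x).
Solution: Substitute u = exp(-2τ)w, i.e. w = exp(2τ)u.
By the product rule, u_τ = exp(-2τ)(w_τ - 2w), u_ττ = exp(-2τ)(w_ττ - 4w_τ + 4w), u_xx = exp(-2τ)w_xx.
Substituting into the PDE and dividing by exp(-2τ): w_ττ - 4w_τ + 4w = w_xx - 4(w_τ - 2w) - 4w.
The lower-order terms cancel, leaving the standard wave equation w_ττ = w_xx.
Initial data for w: w(x,0) = u(x,0) = -sin(x); w_τ(x,0) = u_τ(x,0) + 2u(x,0) = -2sin(2x). The boundary conditions carry over: w(0,τ) = w(π,τ) = 0.
Solve for w:
  Using separation of variables w = X(x)T(τ):
  Eigenfunctions: sin(nx), n = 1, 2, 3, ...
  General solution: w(x, τ) = Σ [A_n cos(n τ) + B_n sin(n τ)] sin(nx)
  From w(x,0) = -sin(x): A_1=-1. From w_τ(x,0) = -2sin(2x), using w_τ(x,0) = Σ ω_n B_n sin(nx) with ω_n = n: B_2 = (-2)/2 = -1.
Hence w(x,τ) = -sin(x)cos(τ) - sin(2x)sin(2τ).
Transform back: u(x,τ) = exp(-2τ)w(x,τ).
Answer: u(x, τ) = -exp(-2τ)sin(x)cos(τ) - exp(-2τ)sin(2x)sin(2τ)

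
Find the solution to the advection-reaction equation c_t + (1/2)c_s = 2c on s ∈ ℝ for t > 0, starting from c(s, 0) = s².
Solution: Substitute c = exp(2t)u, i.e. u = exp(-2t)c.
By the product rule, c_t = exp(2t)(u_t + 2u), c_s = exp(2t)u_s.
Substituting into the PDE and dividing by exp(2t): u_t + 2u + (1/2)u_s = 2u.
The lower-order terms cancel, leaving the standard advection equation u_t + (1/2)u_s = 0.
Initial data for u: u(s,0) = c(s,0) = s².
Solve for u:
  By method of characteristics (waves move right with speed 1/2):
  Along characteristics s - (1/2)t = const, u is constant, so u(s,t) = f(s - (1/2)t) with f = u(·, 0).
Hence u(s,t) = s² - st + (1/4)t².
Transform back: c(s,t) = exp(2t)u(s,t).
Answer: c(s, t) = s²exp(2t) - stexp(2t) + (1/4)t²exp(2t)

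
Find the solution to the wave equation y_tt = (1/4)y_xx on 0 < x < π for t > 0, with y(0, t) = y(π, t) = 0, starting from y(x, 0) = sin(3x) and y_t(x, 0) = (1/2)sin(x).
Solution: Using separation of variables y = X(x)T(t):
Eigenfunctions: sin(nx), n = 1, 2, 3, ...
General solution: y(x, t) = Σ [A_n cos(n t/2) + B_n sin(n t/2)] sin(nx)
From y(x,0) = sin(3x): A_3=1. From y_t(x,0) = (1/2)sin(x), using y_t(x,0) = Σ ω_n B_n sin(nx) with ω_n = n/2: B_1 = (1/2)/(1/2) = 1.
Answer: y(x, t) = sin(t/2)sin(x) + sin(3x)cos(3t/2)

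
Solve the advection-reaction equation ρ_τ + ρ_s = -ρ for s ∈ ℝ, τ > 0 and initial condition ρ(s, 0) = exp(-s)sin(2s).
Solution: Substitute ρ = exp(-s)u.
Then ρ_s = exp(-s)(u_s - u), ρ_τ = exp(-s)u_τ; substituting and dividing by exp(-s), the lower-order terms cancel: u_τ + u_s = 0 (standard advection equation).
Data for u: u(s,0) = exp(s)ρ(s,0) = sin(2s).
By characteristics (ds/dτ = 1), u(s,τ) = f(s - τ) with f = u(·, 0).
So u(s,τ) = sin(2s - 2τ), and ρ(s,τ) = exp(-s)u(s,τ).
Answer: ρ(s, τ) = exp(-s)sin(2s - 2τ)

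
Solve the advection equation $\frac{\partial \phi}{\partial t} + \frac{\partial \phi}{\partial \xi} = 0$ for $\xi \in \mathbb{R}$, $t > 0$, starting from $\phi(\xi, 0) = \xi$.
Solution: By method of characteristics (waves move right with speed 1):
Along characteristics $\xi - t =$ const, $\phi$ is constant, so $\phi(\xi,t) = f(\xi - t)$ with $f = \phi( \cdot , 0)$.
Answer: $\phi(\xi, t) = \xi -  t$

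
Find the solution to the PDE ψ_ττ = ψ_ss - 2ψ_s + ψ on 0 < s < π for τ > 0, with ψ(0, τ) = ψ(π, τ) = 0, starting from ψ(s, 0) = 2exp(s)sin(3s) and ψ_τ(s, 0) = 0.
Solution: Substitute ψ = exp(s)u, i.e. u = exp(-s)ψ.
By the product rule, ψ_s = exp(s)(u_s + u), ψ_ss = exp(s)(u_ss + 2u_s + u), ψ_ττ = exp(s)u_ττ.
Substituting into the PDE and dividing by exp(s): u_ττ = (u_ss + 2u_s + u) - 2(u_s + u) + u.
The lower-order terms cancel, leaving the standard wave equation u_ττ = u_ss.
Initial data for u: u(s,0) = exp(-s)ψ(s,0) = 2sin(3s); u_τ(s,0) = exp(-s)ψ_τ(s,0) = 0. The boundary conditions carry over: u(0,τ) = u(π,τ) = 0.
Solve for u:
  Using separation of variables u = X(s)T(τ):
  Eigenfunctions: sin(ns), n = 1, 2, 3, ...
  General solution: u(s, τ) = Σ [A_n cos(n τ) + B_n sin(n τ)] sin(ns)
  From u(s,0) = 2sin(3s): A_3=2. From u_τ(s,0) = 0: all B_n = 0.
Hence u(s,τ) = 2sin(3s)cos(3τ).
Transform back: ψ(s,τ) = exp(s)u(s,τ).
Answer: ψ(s, τ) = 2exp(s)sin(3s)cos(3τ)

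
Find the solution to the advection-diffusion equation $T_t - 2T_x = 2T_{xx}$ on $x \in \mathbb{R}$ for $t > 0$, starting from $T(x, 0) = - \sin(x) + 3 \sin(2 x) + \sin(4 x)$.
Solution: Change to a moving frame: let $\eta = x + 2t$, $\sigma = t$ and write $T(x,t) = u(\eta,\sigma)$.
By the chain rule $T_t = u_{\sigma} + 2u_{\eta}$, $T_x = u_{\eta}$, $T_{xx} = u_{\eta\eta}$.
Then $T_t - 2T_x = u_{\sigma}$: the advection term cancels and the PDE becomes the heat equation $u_{\sigma} = 2u_{\eta\eta}$ on $\eta \in \mathbb{R}$.
Initial data: $u(\eta,0) = T(\eta,0) = - \sin(\eta) + 3 \sin(2 \eta) + \sin(4 \eta)$.
On $\eta \in \mathbb{R}$ each mode satisfies $(\sin(n\eta))'' = -n^2 \sin(n\eta)$, so $e^{-2n^2\sigma} \sin(n\eta)$ solves the heat equation; by superposition $u(\eta,\sigma) = \sum c_n e^{-2n^2\sigma} \sin(n\eta)$.
Reading off the coefficients: $c_1=-1, c_2=3, c_4=1$, so $u(\eta,\sigma) = - e^{-2 \sigma} \sin(\eta) + 3 e^{-8 \sigma} \sin(2 \eta) + e^{-32 \sigma} \sin(4 \eta)$.
Substituting back $\eta = x + 2t$, $\sigma = t$: $T(x,t) = u(x + 2t, t)$.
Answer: $T(x, t) = - e^{-2 t} \sin(2 t + x) + 3 e^{-8 t} \sin(4 t + 2 x) + e^{-32 t} \sin(8 t + 4 x)$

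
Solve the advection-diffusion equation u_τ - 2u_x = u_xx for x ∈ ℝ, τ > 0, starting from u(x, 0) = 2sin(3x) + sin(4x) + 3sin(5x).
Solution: Moving frame: η = x + 2τ, σ = τ, u = w(η,σ), so u_τ = w_σ + 2w_η and u_xx = w_ηη.
Hence u_τ - 2u_x = w_σ and the PDE becomes the heat equation w_σ = w_ηη on η ∈ ℝ.
Initial data: w(η,0) = u(η,0) = 2sin(3η) + sin(4η) + 3sin(5η). Each mode sin(nη) decays as exp(-n²σ) on ℝ, so w(η,σ) = Σ c_n exp(-n²σ) sin(nη) with c_3=2, c_4=1, c_5=3: w(η,σ) = 2exp(-9σ)sin(3η) + exp(-16σ)sin(4η) + 3exp(-25σ)sin(5η).
Substituting back: u(x,τ) = w(x + 2τ, τ).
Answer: u(x, τ) = 2exp(-9τ)sin(3x + 6τ) + exp(-16τ)sin(4x + 8τ) + 3exp(-25τ)sin(5x + 10τ)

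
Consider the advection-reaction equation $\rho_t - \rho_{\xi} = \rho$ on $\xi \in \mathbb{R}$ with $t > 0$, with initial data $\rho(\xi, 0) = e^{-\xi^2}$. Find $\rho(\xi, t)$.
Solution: Substitute $\rho = e^{t}u$.
Then $\rho_t = e^{t}(u_t + u)$, $\rho_{\xi} = e^{t}u_{\xi}$; substituting and dividing by $e^{t}$, the lower-order terms cancel: $u_t - u_{\xi} = 0$ (standard advection equation).
Data for $u$: $u(\xi,0) = \rho(\xi,0) = e^{-\xi^2}$.
By characteristics ($d\xi/dt = -1$), $u(\xi,t) = f(\xi + t)$ with $f = u( \cdot , 0)$.
So $u(\xi,t) = e^{-(t + \xi)^2}$, and $\rho(\xi,t) = e^{t}u(\xi,t)$.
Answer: $\rho(\xi, t) = e^{t} e^{-(\xi + t)^2}$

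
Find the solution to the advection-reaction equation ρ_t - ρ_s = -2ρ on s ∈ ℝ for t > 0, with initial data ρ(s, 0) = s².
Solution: Substitute ρ = exp(-2t)u, i.e. u = exp(2t)ρ.
By the product rule, ρ_t = exp(-2t)(u_t - 2u), ρ_s = exp(-2t)u_s.
Substituting into the PDE and dividing by exp(-2t): u_t - 2u - u_s = -2u.
The lower-order terms cancel, leaving the standard advection equation u_t - u_s = 0.
Initial data for u: u(s,0) = ρ(s,0) = s².
Solve for u:
  By method of characteristics (waves move left with speed 1):
  Along characteristics s + t = const, u is constant, so u(s,t) = f(s + t) with f = u(·, 0).
Hence u(s,t) = s² + 2st + t².
Transform back: ρ(s,t) = exp(-2t)u(s,t).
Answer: ρ(s, t) = s²exp(-2t) + 2stexp(-2t) + t²exp(-2t)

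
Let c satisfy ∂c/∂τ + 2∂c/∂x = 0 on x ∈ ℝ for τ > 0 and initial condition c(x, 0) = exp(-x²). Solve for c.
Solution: By method of characteristics (waves move right with speed 2):
Along characteristics x - 2τ = const, c is constant, so c(x,τ) = f(x - 2τ) with f = c(·, 0).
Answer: c(x, τ) = exp(-(x - 2τ)²)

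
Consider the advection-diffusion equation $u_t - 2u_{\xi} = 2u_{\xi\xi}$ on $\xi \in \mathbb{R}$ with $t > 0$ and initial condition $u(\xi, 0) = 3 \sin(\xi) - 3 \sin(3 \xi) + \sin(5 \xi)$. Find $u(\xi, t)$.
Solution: Moving frame: $\eta = \xi + 2t$, $\sigma = t$, $u = w(\eta,\sigma)$, so $u_t = w_{\sigma} + 2w_{\eta}$ and $u_{\xi\xi} = w_{\eta\eta}$.
Hence $u_t - 2u_{\xi} = w_{\sigma}$ and the PDE becomes the heat equation $w_{\sigma} = 2w_{\eta\eta}$ on $\eta \in \mathbb{R}$.
Initial data: $w(\eta,0) = u(\eta,0) = 3 \sin(\eta) - 3 \sin(3 \eta) + \sin(5 \eta)$. Each mode $\sin(n\eta)$ decays as $e^{-2n^2\sigma}$ on $\mathbb{R}$, so $w(\eta,\sigma) = \sum c_n e^{-2n^2\sigma} \sin(n\eta)$ with $c_1=3, c_3=-3, c_5=1$: $w(\eta,\sigma) = 3 e^{-2 \sigma} \sin(\eta) - 3 e^{-18 \sigma} \sin(3 \eta) + e^{-50 \sigma} \sin(5 \eta)$.
Substituting back: $u(\xi,t) = w(\xi + 2t, t)$.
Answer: $u(\xi, t) = 3 e^{-2 t} \sin(\xi + 2 t) - 3 e^{-18 t} \sin(3 \xi + 6 t) + e^{-50 t} \sin(5 \xi + 10 t)$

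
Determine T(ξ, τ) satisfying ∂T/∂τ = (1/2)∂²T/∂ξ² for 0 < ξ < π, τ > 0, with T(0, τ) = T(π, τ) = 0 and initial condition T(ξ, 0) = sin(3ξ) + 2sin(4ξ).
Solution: Using separation of variables T = X(ξ)G(τ):
Eigenfunctions: sin(nξ), n = 1, 2, 3, ...
General solution: T(ξ, τ) = Σ c_n sin(nξ) exp(-n² τ/2)
Matching T(ξ,0) = sin(3ξ) + 2sin(4ξ) term by term: c_3=1, c_4=2.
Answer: T(ξ, τ) = 2exp(-8τ)sin(4ξ) + exp(-9τ/2)sin(3ξ)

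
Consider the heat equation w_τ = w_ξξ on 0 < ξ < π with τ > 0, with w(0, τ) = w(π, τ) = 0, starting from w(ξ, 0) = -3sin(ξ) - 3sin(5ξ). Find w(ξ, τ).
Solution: Separating variables: w = Σ c_n exp(-n²τ) sin(nξ). From w(ξ,0) = -3sin(ξ) - 3sin(5ξ): c_1=-3, c_5=-3.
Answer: w(ξ, τ) = -3exp(-τ)sin(ξ) - 3exp(-25τ)sin(5ξ)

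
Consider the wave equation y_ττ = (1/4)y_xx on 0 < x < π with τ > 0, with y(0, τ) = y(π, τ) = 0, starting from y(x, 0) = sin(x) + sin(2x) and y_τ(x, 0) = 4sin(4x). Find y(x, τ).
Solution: Separating variables: y = Σ [A_n cos(ω_n τ) + B_n sin(ω_n τ)] sin(nx), ω_n = n/2. From ICs (B_n = velocity coefficient / ω_n): A_1=1, A_2=1, B_4=2.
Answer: y(x, τ) = sin(x)cos(τ/2) + sin(2x)cos(τ) + 2sin(4x)sin(2τ)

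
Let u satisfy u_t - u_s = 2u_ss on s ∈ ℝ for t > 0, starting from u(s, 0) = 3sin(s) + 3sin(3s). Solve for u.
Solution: Moving frame: η = s + t, σ = t, u = w(η,σ), so u_t = w_σ + w_η and u_ss = w_ηη.
Hence u_t - u_s = w_σ and the PDE becomes the heat equation w_σ = 2w_ηη on η ∈ ℝ.
Initial data: w(η,0) = u(η,0) = 3sin(η) + 3sin(3η). Each mode sin(nη) decays as exp(-2n²σ) on ℝ, so w(η,σ) = Σ c_n exp(-2n²σ) sin(nη) with c_1=3, c_3=3: w(η,σ) = 3exp(-2σ)sin(η) + 3exp(-18σ)sin(3η).
Substituting back: u(s,t) = w(s + t, t).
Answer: u(s, t) = 3exp(-2t)sin(s + t) + 3exp(-18t)sin(3s + 3t)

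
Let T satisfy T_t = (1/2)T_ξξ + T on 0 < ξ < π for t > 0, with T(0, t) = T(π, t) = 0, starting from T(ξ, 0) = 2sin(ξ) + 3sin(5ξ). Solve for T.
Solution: Substitute T = exp(t)u, i.e. u = exp(-t)T.
By the product rule, T_t = exp(t)(u_t + u), T_ξξ = exp(t)u_ξξ.
Substituting into the PDE and dividing by exp(t): u_t + u = (1/2)u_ξξ + u.
The lower-order terms cancel, leaving the standard heat equation u_t = (1/2)u_ξξ.
Initial data for u: u(ξ,0) = T(ξ,0) = 2sin(ξ) + 3sin(5ξ). The boundary conditions carry over: u(0,t) = u(π,t) = 0.
Solve for u:
  Using separation of variables u = X(ξ)G(t):
  Eigenfunctions: sin(nξ), n = 1, 2, 3, ...
  General solution: u(ξ, t) = Σ c_n sin(nξ) exp(-n² t/2)
  Matching u(ξ,0) = 2sin(ξ) + 3sin(5ξ) term by term: c_1=2, c_5=3.
Hence u(ξ,t) = 2exp(-t/2)sin(ξ) + 3exp(-25t/2)sin(5ξ).
Transform back: T(ξ,t) = exp(t)u(ξ,t).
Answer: T(ξ, t) = 2exp(t/2)sin(ξ) + 3exp(-23t/2)sin(5ξ)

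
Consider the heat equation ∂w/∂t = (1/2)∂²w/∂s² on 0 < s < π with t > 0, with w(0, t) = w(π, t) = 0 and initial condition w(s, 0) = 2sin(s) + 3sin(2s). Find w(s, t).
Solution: Separating variables: w = Σ c_n exp(-n²t/2) sin(ns). From w(s,0) = 2sin(s) + 3sin(2s): c_1=2, c_2=3.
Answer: w(s, t) = 3exp(-2t)sin(2s) + 2exp(-t/2)sin(s)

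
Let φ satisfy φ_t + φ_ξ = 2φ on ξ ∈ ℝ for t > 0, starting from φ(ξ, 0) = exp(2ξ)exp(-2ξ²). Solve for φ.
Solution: Substitute φ = exp(2ξ)u, i.e. u = exp(-2ξ)φ.
By the product rule, φ_ξ = exp(2ξ)(u_ξ + 2u), φ_t = exp(2ξ)u_t.
Substituting into the PDE and dividing by exp(2ξ): u_t + (u_ξ + 2u) = 2u.
The lower-order terms cancel, leaving the standard advection equation u_t + u_ξ = 0.
Initial data for u: u(ξ,0) = exp(-2ξ)φ(ξ,0) = exp(-2ξ²).
Solve for u:
  By method of characteristics (waves move right with speed 1):
  Along characteristics ξ - t = const, u is constant, so u(ξ,t) = f(ξ - t) with f = u(·, 0).
Hence u(ξ,t) = exp(-2(-t + ξ)²).
Transform back: φ(ξ,t) = exp(2ξ)u(ξ,t).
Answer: φ(ξ, t) = exp(2ξ)exp(-2(-t + ξ)²)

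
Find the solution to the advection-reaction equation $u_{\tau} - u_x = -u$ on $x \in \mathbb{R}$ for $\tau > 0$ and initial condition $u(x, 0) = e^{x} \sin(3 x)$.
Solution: Substitute $u = e^{x}w$.
Then $u_x = e^{x}(w_x + w)$, $u_{\tau} = e^{x}w_{\tau}$; substituting and dividing by $e^{x}$, the lower-order terms cancel: $w_{\tau} - w_x = 0$ (standard advection equation).
Data for $w$: $w(x,0) = e^{-x}u(x,0) = \sin(3 x)$.
By characteristics ($dx/d\tau = -1$), $w(x,\tau) = f(x + \tau)$ with $f = w( \cdot , 0)$.
So $w(x,\tau) = \sin(3 x + 3 \tau)$, and $u(x,\tau) = e^{x}w(x,\tau)$.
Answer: $u(x, \tau) = e^{x} \sin(3 \tau + 3 x)$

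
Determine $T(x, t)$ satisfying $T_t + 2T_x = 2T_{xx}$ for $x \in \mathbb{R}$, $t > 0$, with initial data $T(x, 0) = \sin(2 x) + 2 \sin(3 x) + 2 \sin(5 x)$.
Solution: Moving frame: $\eta = x - 2t$, $\sigma = t$, $T = u(\eta,\sigma)$, so $T_t = u_{\sigma} - 2u_{\eta}$ and $T_{xx} = u_{\eta\eta}$.
Hence $T_t + 2T_x = u_{\sigma}$ and the PDE becomes the heat equation $u_{\sigma} = 2u_{\eta\eta}$ on $\eta \in \mathbb{R}$.
Initial data: $u(\eta,0) = T(\eta,0) = \sin(2 \eta) + 2 \sin(3 \eta) + 2 \sin(5 \eta)$. Each mode $\sin(n\eta)$ decays as $e^{-2n^2\sigma}$ on $\mathbb{R}$, so $u(\eta,\sigma) = \sum c_n e^{-2n^2\sigma} \sin(n\eta)$ with $c_2=1, c_3=2, c_5=2$: $u(\eta,\sigma) = e^{-8 \sigma} \sin(2 \eta) + 2 e^{-18 \sigma} \sin(3 \eta) + 2 e^{-50 \sigma} \sin(5 \eta)$.
Substituting back: $T(x,t) = u(x - 2t, t)$.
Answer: $T(x, t) = - e^{-8 t} \sin(4 t - 2 x) - 2 e^{-18 t} \sin(6 t - 3 x) - 2 e^{-50 t} \sin(10 t - 5 x)$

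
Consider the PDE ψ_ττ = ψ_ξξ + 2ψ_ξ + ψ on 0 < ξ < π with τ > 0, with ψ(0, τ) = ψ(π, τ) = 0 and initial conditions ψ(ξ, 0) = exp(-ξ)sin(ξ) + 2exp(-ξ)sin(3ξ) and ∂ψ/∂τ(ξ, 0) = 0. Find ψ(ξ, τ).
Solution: Substitute ψ = exp(-ξ)u.
Then ψ_ξ = exp(-ξ)(u_ξ - u), ψ_ξξ = exp(-ξ)(u_ξξ - 2u_ξ + u), ψ_ττ = exp(-ξ)u_ττ; substituting and dividing by exp(-ξ), the lower-order terms cancel: u_ττ = u_ξξ (standard wave equation).
Data for u: u(ξ,0) = exp(ξ)ψ(ξ,0) = sin(ξ) + 2sin(3ξ); u_τ(ξ,0) = exp(ξ)ψ_τ(ξ,0) = 0. The boundary conditions carry over: u(0,τ) = u(π,τ) = 0.
Separating variables: u = Σ [A_n cos(ω_n τ) + B_n sin(ω_n τ)] sin(nξ), ω_n = n. From ICs: A_1=1, A_3=2.
So u(ξ,τ) = sin(ξ)cos(τ) + 2sin(3ξ)cos(3τ), and ψ(ξ,τ) = exp(-ξ)u(ξ,τ).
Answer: ψ(ξ, τ) = exp(-ξ)sin(ξ)cos(τ) + 2exp(-ξ)sin(3ξ)cos(3τ)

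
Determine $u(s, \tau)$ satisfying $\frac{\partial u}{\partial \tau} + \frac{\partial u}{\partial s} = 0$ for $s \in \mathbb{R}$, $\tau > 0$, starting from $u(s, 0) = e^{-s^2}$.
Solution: By method of characteristics (waves move right with speed 1):
Along characteristics $s - \tau =$ const, $u$ is constant, so $u(s,\tau) = f(s - \tau)$ with $f = u( \cdot , 0)$.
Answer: $u(s, \tau) = e^{-(-\tau + s)^2}$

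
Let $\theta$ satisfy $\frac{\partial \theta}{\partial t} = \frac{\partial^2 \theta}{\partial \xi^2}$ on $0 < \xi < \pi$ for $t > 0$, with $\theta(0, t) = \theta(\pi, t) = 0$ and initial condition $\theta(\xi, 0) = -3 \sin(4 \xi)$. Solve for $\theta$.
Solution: Using separation of variables $\theta = X(\xi)G(t)$:
Eigenfunctions: $\sin(n\xi)$, $n = 1, 2, 3, \ldots$
General solution: $\theta(\xi, t) = \sum c_n \sin(n\xi) e^{-n^2 t}$
Matching $\theta(\xi,0) = -3 \sin(4 \xi)$ term by term: $c_4=-3$.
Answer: $\theta(\xi, t) = -3 e^{-16 t} \sin(4 \xi)$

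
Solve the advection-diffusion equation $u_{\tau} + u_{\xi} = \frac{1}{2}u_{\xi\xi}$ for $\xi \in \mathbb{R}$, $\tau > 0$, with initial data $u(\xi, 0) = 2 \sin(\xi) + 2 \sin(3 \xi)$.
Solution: Moving frame: $\eta = \xi - \tau$, $\sigma = \tau$, $u = w(\eta,\sigma)$, so $u_{\tau} = w_{\sigma} - w_{\eta}$ and $u_{\xi\xi} = w_{\eta\eta}$.
Hence $u_{\tau} + u_{\xi} = w_{\sigma}$ and the PDE becomes the heat equation $w_{\sigma} = \frac{1}{2}w_{\eta\eta}$ on $\eta \in \mathbb{R}$.
Initial data: $w(\eta,0) = u(\eta,0) = 2 \sin(\eta) + 2 \sin(3 \eta)$. Each mode $\sin(n\eta)$ decays as $e^{-n^2\sigma/2}$ on $\mathbb{R}$, so $w(\eta,\sigma) = \sum c_n e^{-n^2\sigma/2} \sin(n\eta)$ with $c_1=2, c_3=2$: $w(\eta,\sigma) = 2 e^{-\sigma/2} \sin(\eta) + 2 e^{-9 \sigma/2} \sin(3 \eta)$.
Substituting back: $u(\xi,\tau) = w(\xi - \tau, \tau)$.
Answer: $u(\xi, \tau) = -2 e^{-\tau/2} \sin(\tau - \xi) - 2 e^{-9 \tau/2} \sin(3 \tau - 3 \xi)$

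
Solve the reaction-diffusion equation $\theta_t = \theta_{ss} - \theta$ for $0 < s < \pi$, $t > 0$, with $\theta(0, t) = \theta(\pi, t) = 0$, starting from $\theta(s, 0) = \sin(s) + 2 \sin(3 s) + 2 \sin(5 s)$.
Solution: Substitute $\theta = e^{-t}u$, i.e. $u = e^{t}\theta$.
By the product rule, $\theta_t = e^{-t}(u_t - u)$, $\theta_{ss} = e^{-t}u_{ss}$.
Substituting into the PDE and dividing by $e^{-t}$: $u_t - u = u_{ss} - u$.
The lower-order terms cancel, leaving the standard heat equation $u_t = u_{ss}$.
Initial data for $u$: $u(s,0) = \theta(s,0) = \sin(s) + 2 \sin(3 s) + 2 \sin(5 s)$. The boundary conditions carry over: $u(0,t) = u(\pi,t) = 0$.
Solve for $u$:
  Using separation of variables $u = X(s)G(t)$:
  Eigenfunctions: $\sin(ns)$, $n = 1, 2, 3, \ldots$
  General solution: $u(s, t) = \sum c_n \sin(ns) e^{-n^2 t}$
  Matching $u(s,0) = \sin(s) + 2 \sin(3 s) + 2 \sin(5 s)$ term by term: $c_1=1, c_3=2, c_5=2$.
Hence $u(s,t) = e^{-t} \sin(s) + 2 e^{-9 t} \sin(3 s) + 2 e^{-25 t} \sin(5 s)$.
Transform back: $\theta(s,t) = e^{-t}u(s,t)$.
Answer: $\theta(s, t) = e^{-2 t} \sin(s) + 2 e^{-10 t} \sin(3 s) + 2 e^{-26 t} \sin(5 s)$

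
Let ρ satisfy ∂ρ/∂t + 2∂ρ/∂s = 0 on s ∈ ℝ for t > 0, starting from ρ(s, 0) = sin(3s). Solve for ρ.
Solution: By method of characteristics (waves move right with speed 2):
Along characteristics s - 2t = const, ρ is constant, so ρ(s,t) = f(s - 2t) with f = ρ(·, 0).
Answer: ρ(s, t) = sin(3s - 6t)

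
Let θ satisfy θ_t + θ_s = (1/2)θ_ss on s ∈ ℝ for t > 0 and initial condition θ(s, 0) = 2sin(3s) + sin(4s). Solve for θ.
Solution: Change to a moving frame: let η = s - t, σ = t and write θ(s,t) = u(η,σ).
By the chain rule θ_t = u_σ - u_η, θ_s = u_η, θ_ss = u_ηη.
Then θ_t + θ_s = u_σ: the advection term cancels and the PDE becomes the heat equation u_σ = (1/2)u_ηη on η ∈ ℝ.
Initial data: u(η,0) = θ(η,0) = 2sin(3η) + sin(4η).
On η ∈ ℝ each mode satisfies (sin(nη))″ = -n² sin(nη), so exp(-n²σ/2) sin(nη) solves the heat equation; by superposition u(η,σ) = Σ c_n exp(-n²σ/2) sin(nη).
Reading off the coefficients: c_3=2, c_4=1, so u(η,σ) = exp(-8σ)sin(4η) + 2exp(-9σ/2)sin(3η).
Substituting back η = s - t, σ = t: θ(s,t) = u(s - t, t).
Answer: θ(s, t) = exp(-8t)sin(4s - 4t) + 2exp(-9t/2)sin(3s - 3t)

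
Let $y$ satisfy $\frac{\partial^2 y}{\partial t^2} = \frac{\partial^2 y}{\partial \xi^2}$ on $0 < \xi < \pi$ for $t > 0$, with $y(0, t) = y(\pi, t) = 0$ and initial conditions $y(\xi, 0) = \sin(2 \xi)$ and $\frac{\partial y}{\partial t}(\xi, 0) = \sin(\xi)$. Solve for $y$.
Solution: Separating variables: $y = \sum [A_n \cos(\omega_n t) + B_n \sin(\omega_n t)] \sin(n\xi)$, $\omega_n = n$. From ICs ($B_n$ = velocity coefficient / $\omega_n$): $A_2=1, B_1=1$.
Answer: $y(\xi, t) = \sin(\xi) \sin(t) + \sin(2 \xi) \cos(2 t)$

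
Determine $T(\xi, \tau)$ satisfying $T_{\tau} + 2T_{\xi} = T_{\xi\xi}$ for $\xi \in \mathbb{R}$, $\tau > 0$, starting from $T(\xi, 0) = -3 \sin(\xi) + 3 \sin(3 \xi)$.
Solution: Change to a moving frame: let $\eta = \xi - 2\tau$, $\sigma = \tau$ and write $T(\xi,\tau) = u(\eta,\sigma)$.
By the chain rule $T_{\tau} = u_{\sigma} - 2u_{\eta}$, $T_{\xi} = u_{\eta}$, $T_{\xi\xi} = u_{\eta\eta}$.
Then $T_{\tau} + 2T_{\xi} = u_{\sigma}$: the advection term cancels and the PDE becomes the heat equation $u_{\sigma} = u_{\eta\eta}$ on $\eta \in \mathbb{R}$.
Initial data: $u(\eta,0) = T(\eta,0) = -3 \sin(\eta) + 3 \sin(3 \eta)$.
On $\eta \in \mathbb{R}$ each mode satisfies $(\sin(n\eta))'' = -n^2 \sin(n\eta)$, so $e^{-n^2\sigma} \sin(n\eta)$ solves the heat equation; by superposition $u(\eta,\sigma) = \sum c_n e^{-n^2\sigma} \sin(n\eta)$.
Reading off the coefficients: $c_1=-3, c_3=3$, so $u(\eta,\sigma) = -3 e^{-\sigma} \sin(\eta) + 3 e^{-9 \sigma} \sin(3 \eta)$.
Substituting back $\eta = \xi - 2\tau$, $\sigma = \tau$: $T(\xi,\tau) = u(\xi - 2\tau, \tau)$.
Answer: $T(\xi, \tau) = 3 e^{-\tau} \sin(2 \tau - \xi) - 3 e^{-9 \tau} \sin(6 \tau - 3 \xi)$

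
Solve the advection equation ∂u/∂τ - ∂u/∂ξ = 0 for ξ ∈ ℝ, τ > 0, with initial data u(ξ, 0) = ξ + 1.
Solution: By characteristics (dξ/dτ = -1), u(ξ,τ) = f(ξ + τ) with f = u(·, 0).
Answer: u(ξ, τ) = ξ + τ + 1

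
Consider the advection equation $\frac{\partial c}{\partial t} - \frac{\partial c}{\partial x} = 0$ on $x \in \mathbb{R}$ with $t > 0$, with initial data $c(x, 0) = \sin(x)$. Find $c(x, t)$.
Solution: By characteristics ($dx/dt = -1$), $c(x,t) = f(x + t)$ with $f = c( \cdot , 0)$.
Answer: $c(x, t) = \sin(t + x)$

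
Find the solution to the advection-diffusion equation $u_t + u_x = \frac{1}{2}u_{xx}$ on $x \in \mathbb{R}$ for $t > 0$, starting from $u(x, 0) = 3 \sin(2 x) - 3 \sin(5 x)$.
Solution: Moving frame: $\eta = x - t$, $\sigma = t$, $u = w(\eta,\sigma)$, so $u_t = w_{\sigma} - w_{\eta}$ and $u_{xx} = w_{\eta\eta}$.
Hence $u_t + u_x = w_{\sigma}$ and the PDE becomes the heat equation $w_{\sigma} = \frac{1}{2}w_{\eta\eta}$ on $\eta \in \mathbb{R}$.
Initial data: $w(\eta,0) = u(\eta,0) = 3 \sin(2 \eta) - 3 \sin(5 \eta)$. Each mode $\sin(n\eta)$ decays as $e^{-n^2\sigma/2}$ on $\mathbb{R}$, so $w(\eta,\sigma) = \sum c_n e^{-n^2\sigma/2} \sin(n\eta)$ with $c_2=3, c_5=-3$: $w(\eta,\sigma) = 3 e^{-2 \sigma} \sin(2 \eta) - 3 e^{-25 \sigma/2} \sin(5 \eta)$.
Substituting back: $u(x,t) = w(x - t, t)$.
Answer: $u(x, t) = -3 e^{-2 t} \sin(2 t - 2 x) + 3 e^{-25 t/2} \sin(5 t - 5 x)$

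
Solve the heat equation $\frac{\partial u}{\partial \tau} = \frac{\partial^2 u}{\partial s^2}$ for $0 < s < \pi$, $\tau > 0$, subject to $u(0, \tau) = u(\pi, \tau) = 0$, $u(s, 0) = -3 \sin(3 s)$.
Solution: Using separation of variables $u = X(s)T(\tau)$:
Eigenfunctions: $\sin(ns)$, $n = 1, 2, 3, \ldots$
General solution: $u(s, \tau) = \sum c_n \sin(ns) e^{-n^2 \tau}$
Matching $u(s,0) = -3 \sin(3 s)$ term by term: $c_3=-3$.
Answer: $u(s, \tau) = -3 e^{-9 \tau} \sin(3 s)$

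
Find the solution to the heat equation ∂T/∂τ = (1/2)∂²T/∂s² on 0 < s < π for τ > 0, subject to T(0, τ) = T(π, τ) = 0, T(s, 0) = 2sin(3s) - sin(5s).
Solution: Using separation of variables T = X(s)G(τ):
Eigenfunctions: sin(ns), n = 1, 2, 3, ...
General solution: T(s, τ) = Σ c_n sin(ns) exp(-n² τ/2)
Matching T(s,0) = 2sin(3s) - sin(5s) term by term: c_3=2, c_5=-1.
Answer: T(s, τ) = 2exp(-9τ/2)sin(3s) - exp(-25τ/2)sin(5s)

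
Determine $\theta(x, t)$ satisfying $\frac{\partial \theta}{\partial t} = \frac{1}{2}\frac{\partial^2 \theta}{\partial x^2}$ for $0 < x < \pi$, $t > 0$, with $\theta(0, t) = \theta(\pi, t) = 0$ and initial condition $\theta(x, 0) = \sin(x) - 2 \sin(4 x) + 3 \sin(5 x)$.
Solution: Separating variables: $\theta = \sum c_n e^{-n^2t/2} \sin(nx)$. From $\theta(x,0) = \sin(x) - 2 \sin(4 x) + 3 \sin(5 x)$: $c_1=1, c_4=-2, c_5=3$.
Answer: $\theta(x, t) = -2 e^{-8 t} \sin(4 x) + e^{-t/2} \sin(x) + 3 e^{-25 t/2} \sin(5 x)$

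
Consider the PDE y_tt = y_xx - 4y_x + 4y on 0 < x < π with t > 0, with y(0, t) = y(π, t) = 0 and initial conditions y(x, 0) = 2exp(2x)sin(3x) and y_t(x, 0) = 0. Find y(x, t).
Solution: Substitute y = exp(2x)u.
Then y_x = exp(2x)(u_x + 2u), y_xx = exp(2x)(u_xx + 4u_x + 4u), y_tt = exp(2x)u_tt; substituting and dividing by exp(2x), the lower-order terms cancel: u_tt = u_xx (standard wave equation).
Data for u: u(x,0) = exp(-2x)y(x,0) = 2sin(3x); u_t(x,0) = exp(-2x)y_t(x,0) = 0. The boundary conditions carry over: u(0,t) = u(π,t) = 0.
Separating variables: u = Σ [A_n cos(ω_n t) + B_n sin(ω_n t)] sin(nx), ω_n = n. From ICs: A_3=2.
So u(x,t) = 2sin(3x)cos(3t), and y(x,t) = exp(2x)u(x,t).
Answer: y(x, t) = 2exp(2x)sin(3x)cos(3t)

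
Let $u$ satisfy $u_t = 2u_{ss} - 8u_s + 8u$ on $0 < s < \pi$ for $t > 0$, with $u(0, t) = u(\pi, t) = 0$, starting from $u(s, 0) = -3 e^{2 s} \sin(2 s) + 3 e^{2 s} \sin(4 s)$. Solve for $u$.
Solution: Substitute $u = e^{2s}w$, i.e. $w = e^{-2s}u$.
By the product rule, $u_s = e^{2s}(w_s + 2w)$, $u_{ss} = e^{2s}(w_{ss} + 4w_s + 4w)$, $u_t = e^{2s}w_t$.
Substituting into the PDE and dividing by $e^{2s}$: $w_t = 2(w_{ss} + 4w_s + 4w) - 8(w_s + 2w) + 8w$.
The lower-order terms cancel, leaving the standard heat equation $w_t = 2w_{ss}$.
Initial data for $w$: $w(s,0) = e^{-2s}u(s,0) = -3 \sin(2 s) + 3 \sin(4 s)$. The boundary conditions carry over: $w(0,t) = w(\pi,t) = 0$.
Solve for $w$:
  Using separation of variables $w = X(s)T(t)$:
  Eigenfunctions: $\sin(ns)$, $n = 1, 2, 3, \ldots$
  General solution: $w(s, t) = \sum c_n \sin(ns) e^{-2n^2 t}$
  Matching $w(s,0) = -3 \sin(2 s) + 3 \sin(4 s)$ term by term: $c_2=-3, c_4=3$.
Hence $w(s,t) = -3 e^{-8 t} \sin(2 s) + 3 e^{-32 t} \sin(4 s)$.
Transform back: $u(s,t) = e^{2s}w(s,t)$.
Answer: $u(s, t) = -3 e^{2 s} e^{-8 t} \sin(2 s) + 3 e^{2 s} e^{-32 t} \sin(4 s)$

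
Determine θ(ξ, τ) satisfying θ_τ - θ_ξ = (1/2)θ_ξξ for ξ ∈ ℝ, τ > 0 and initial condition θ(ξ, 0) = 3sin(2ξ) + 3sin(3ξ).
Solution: Change to a moving frame: let η = ξ + τ, σ = τ and write θ(ξ,τ) = u(η,σ).
By the chain rule θ_τ = u_σ + u_η, θ_ξ = u_η, θ_ξξ = u_ηη.
Then θ_τ - θ_ξ = u_σ: the advection term cancels and the PDE becomes the heat equation u_σ = (1/2)u_ηη on η ∈ ℝ.
Initial data: u(η,0) = θ(η,0) = 3sin(2η) + 3sin(3η).
On η ∈ ℝ each mode satisfies (sin(nη))″ = -n² sin(nη), so exp(-n²σ/2) sin(nη) solves the heat equation; by superposition u(η,σ) = Σ c_n exp(-n²σ/2) sin(nη).
Reading off the coefficients: c_2=3, c_3=3, so u(η,σ) = 3exp(-2σ)sin(2η) + 3exp(-9σ/2)sin(3η).
Substituting back η = ξ + τ, σ = τ: θ(ξ,τ) = u(ξ + τ, τ).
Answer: θ(ξ, τ) = 3exp(-2τ)sin(2ξ + 2τ) + 3exp(-9τ/2)sin(3ξ + 3τ)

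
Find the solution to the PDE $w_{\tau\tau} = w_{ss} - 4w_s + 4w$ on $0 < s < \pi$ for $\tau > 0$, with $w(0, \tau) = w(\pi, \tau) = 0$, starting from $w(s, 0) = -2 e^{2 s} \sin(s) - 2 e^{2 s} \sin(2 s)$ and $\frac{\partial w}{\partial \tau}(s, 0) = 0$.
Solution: Substitute $w = e^{2s}u$, i.e. $u = e^{-2s}w$.
By the product rule, $w_s = e^{2s}(u_s + 2u)$, $w_{ss} = e^{2s}(u_{ss} + 4u_s + 4u)$, $w_{\tau\tau} = e^{2s}u_{\tau\tau}$.
Substituting into the PDE and dividing by $e^{2s}$: $u_{\tau\tau} = (u_{ss} + 4u_s + 4u) - 4(u_s + 2u) + 4u$.
The lower-order terms cancel, leaving the standard wave equation $u_{\tau\tau} = u_{ss}$.
Initial data for $u$: $u(s,0) = e^{-2s}w(s,0) = -2 \sin(s) - 2 \sin(2 s)$; $u_{\tau}(s,0) = e^{-2s}w_{\tau}(s,0) = 0$. The boundary conditions carry over: $u(0,\tau) = u(\pi,\tau) = 0$.
Solve for $u$:
  Using separation of variables $u = X(s)T(\tau)$:
  Eigenfunctions: $\sin(ns)$, $n = 1, 2, 3, \ldots$
  General solution: $u(s, \tau) = \sum [A_n \cos(n \tau) + B_n \sin(n \tau)] \sin(ns)$
  From $u(s,0) = -2 \sin(s) - 2 \sin(2 s)$: $A_1=-2, A_2=-2$. From $u_{\tau}(s,0) = 0$: all $B_n = 0$.
Hence $u(s,\tau) = -2 \sin(s) \cos(\tau) - 2 \sin(2 s) \cos(2 \tau)$.
Transform back: $w(s,\tau) = e^{2s}u(s,\tau)$.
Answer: $w(s, \tau) = -2 e^{2 s} \sin(s) \cos(\tau) - 2 e^{2 s} \sin(2 s) \cos(2 \tau)$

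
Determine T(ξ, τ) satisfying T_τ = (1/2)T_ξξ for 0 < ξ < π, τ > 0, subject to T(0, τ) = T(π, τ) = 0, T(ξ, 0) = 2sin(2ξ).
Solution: Using separation of variables T = X(ξ)G(τ):
Eigenfunctions: sin(nξ), n = 1, 2, 3, ...
General solution: T(ξ, τ) = Σ c_n sin(nξ) exp(-n² τ/2)
Matching T(ξ,0) = 2sin(2ξ) term by term: c_2=2.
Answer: T(ξ, τ) = 2exp(-2τ)sin(2ξ)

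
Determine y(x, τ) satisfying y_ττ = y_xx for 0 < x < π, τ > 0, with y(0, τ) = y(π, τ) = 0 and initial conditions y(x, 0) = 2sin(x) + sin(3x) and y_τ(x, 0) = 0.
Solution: Separating variables: y = Σ [A_n cos(ω_n τ) + B_n sin(ω_n τ)] sin(nx), ω_n = n. From ICs: A_1=2, A_3=1.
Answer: y(x, τ) = 2sin(x)cos(τ) + sin(3x)cos(3τ)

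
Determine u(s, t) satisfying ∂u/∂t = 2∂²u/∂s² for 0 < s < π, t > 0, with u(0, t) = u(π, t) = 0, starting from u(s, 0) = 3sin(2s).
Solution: Separating variables: u = Σ c_n exp(-2n²t) sin(ns). From u(s,0) = 3sin(2s): c_2=3.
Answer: u(s, t) = 3exp(-8t)sin(2s)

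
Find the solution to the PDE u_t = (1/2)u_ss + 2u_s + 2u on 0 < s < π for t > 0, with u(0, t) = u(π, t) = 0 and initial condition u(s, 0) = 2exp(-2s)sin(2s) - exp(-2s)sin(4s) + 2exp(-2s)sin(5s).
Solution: Substitute u = exp(-2s)w.
Then u_s = exp(-2s)(w_s - 2w), u_ss = exp(-2s)(w_ss - 4w_s + 4w), u_t = exp(-2s)w_t; substituting and dividing by exp(-2s), the lower-order terms cancel: w_t = (1/2)w_ss (standard heat equation).
Data for w: w(s,0) = exp(2s)u(s,0) = 2sin(2s) - sin(4s) + 2sin(5s). The boundary conditions carry over: w(0,t) = w(π,t) = 0.
Separating variables: w = Σ c_n exp(-n²t/2) sin(ns). From w(s,0) = 2sin(2s) - sin(4s) + 2sin(5s): c_2=2, c_4=-1, c_5=2.
So w(s,t) = 2exp(-2t)sin(2s) - exp(-8t)sin(4s) + 2exp(-25t/2)sin(5s), and u(s,t) = exp(-2s)w(s,t).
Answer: u(s, t) = 2exp(-2s)exp(-2t)sin(2s) - exp(-2s)exp(-8t)sin(4s) + 2exp(-2s)exp(-25t/2)sin(5s)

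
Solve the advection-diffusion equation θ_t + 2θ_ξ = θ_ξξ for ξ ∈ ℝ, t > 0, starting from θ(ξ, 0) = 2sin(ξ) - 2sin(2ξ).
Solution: Change to a moving frame: let η = ξ - 2t, σ = t and write θ(ξ,t) = u(η,σ).
By the chain rule θ_t = u_σ - 2u_η, θ_ξ = u_η, θ_ξξ = u_ηη.
Then θ_t + 2θ_ξ = u_σ: the advection term cancels and the PDE becomes the heat equation u_σ = u_ηη on η ∈ ℝ.
Initial data: u(η,0) = θ(η,0) = 2sin(η) - 2sin(2η).
On η ∈ ℝ each mode satisfies (sin(nη))″ = -n² sin(nη), so exp(-n²σ) sin(nη) solves the heat equation; by superposition u(η,σ) = Σ c_n exp(-n²σ) sin(nη).
Reading off the coefficients: c_1=2, c_2=-2, so u(η,σ) = 2exp(-σ)sin(η) - 2exp(-4σ)sin(2η).
Substituting back η = ξ - 2t, σ = t: θ(ξ,t) = u(ξ - 2t, t).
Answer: θ(ξ, t) = -2exp(-t)sin(2t - ξ) + 2exp(-4t)sin(4t - 2ξ)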